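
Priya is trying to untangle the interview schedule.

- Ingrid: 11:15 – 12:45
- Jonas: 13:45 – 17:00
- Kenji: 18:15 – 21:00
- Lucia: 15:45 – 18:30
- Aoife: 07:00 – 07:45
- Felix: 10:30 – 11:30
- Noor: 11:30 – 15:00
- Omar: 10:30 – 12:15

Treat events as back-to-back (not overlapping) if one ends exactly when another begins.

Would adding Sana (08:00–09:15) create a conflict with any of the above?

Aoife: ends 07:45 at or before Sana starts 08:00 → clear.
Felix: starts 10:30 at or after Sana ends 09:15 → clear.
Omar: starts 10:30 at or after Sana ends 09:15 → clear.
Ingrid: starts 11:15 at or after Sana ends 09:15 → clear.
Noor: starts 11:30 at or after Sana ends 09:15 → clear.
Jonas: starts 13:45 at or after Sana ends 09:15 → clear.
Lucia: starts 15:45 at or after Sana ends 09:15 → clear.
Kenji: starts 18:15 at or after Sana ends 09:15 → clear.

No — it doesn't clash with anything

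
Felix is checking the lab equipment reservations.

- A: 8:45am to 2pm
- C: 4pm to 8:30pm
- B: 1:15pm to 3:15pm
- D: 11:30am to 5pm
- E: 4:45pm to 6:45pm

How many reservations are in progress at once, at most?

3

Sweep the timeline, counting +1 at each start and −1 at each end (ends before starts at a tie):
8:45am start A → 1
11:30am start D → 2
1:15pm start B → 3
2pm end A → 2
3:15pm end B → 1
4pm start C → 2
4:45pm start E → 3
5pm end D → 2
6:45pm end E → 1
8:30pm end C → 0
Peak is 3, at 1:15pm (A, B, D).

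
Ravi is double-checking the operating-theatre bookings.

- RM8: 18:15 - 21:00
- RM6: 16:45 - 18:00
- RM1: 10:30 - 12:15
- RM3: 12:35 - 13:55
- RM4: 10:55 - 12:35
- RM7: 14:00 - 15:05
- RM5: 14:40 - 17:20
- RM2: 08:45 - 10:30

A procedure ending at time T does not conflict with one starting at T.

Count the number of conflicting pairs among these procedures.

3

Sorted by start: RM2, RM1, RM4, RM3, RM7, RM5, RM6, RM8.
RM1 starts exactly when RM2 ends (back-to-back, no overlap); RM2 is clear from here.
RM4 starts before RM1 ends → RM1 and RM4 overlap.
RM3 starts after RM1 ends; RM1 is clear from here.
RM3 starts exactly when RM4 ends (back-to-back, no overlap); RM4 is clear from here.
RM7 starts after RM3 ends; RM3 is clear from here.
RM5 starts before RM7 ends → RM7 and RM5 overlap.
RM6 starts after RM7 ends; RM7 is clear from here.
RM6 starts before RM5 ends → RM5 and RM6 overlap.
RM8 starts after RM5 ends.
RM8 starts after RM6 ends.
Overlapping pairs: RM1 & RM4, RM5 & RM6, RM5 & RM7 — 3 in total.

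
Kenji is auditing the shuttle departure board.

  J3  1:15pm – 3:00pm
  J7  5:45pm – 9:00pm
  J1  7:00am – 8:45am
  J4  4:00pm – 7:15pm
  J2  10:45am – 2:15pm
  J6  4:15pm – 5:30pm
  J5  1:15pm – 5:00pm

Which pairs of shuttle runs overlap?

Check each pair: they overlap iff neither finishes before the other starts.
Sorted by start: J1, J2, J3, J5, J4, J6, J7.
J2 starts after J1 ends; J1 is clear from here.
J3 starts before J2 ends → J2 and J3 overlap.
J5 starts before J2 ends → J2 and J5 overlap.
J4 starts after J2 ends; J2 is clear from here.
J5 starts before J3 ends → J3 and J5 overlap.
J4 starts after J3 ends; J3 is clear from here.
J4 starts before J5 ends → J5 and J4 overlap.
J6 starts before J5 ends → J5 and J6 overlap.
J7 starts after J5 ends.
J6 starts before J4 ends → J4 and J6 overlap.
J7 starts before J4 ends → J4 and J7 overlap.
J7 starts after J6 ends.

J2 & J3, J2 & J5, J3 & J5, J4 & J5, J4 & J6, J4 & J7, J5 & J6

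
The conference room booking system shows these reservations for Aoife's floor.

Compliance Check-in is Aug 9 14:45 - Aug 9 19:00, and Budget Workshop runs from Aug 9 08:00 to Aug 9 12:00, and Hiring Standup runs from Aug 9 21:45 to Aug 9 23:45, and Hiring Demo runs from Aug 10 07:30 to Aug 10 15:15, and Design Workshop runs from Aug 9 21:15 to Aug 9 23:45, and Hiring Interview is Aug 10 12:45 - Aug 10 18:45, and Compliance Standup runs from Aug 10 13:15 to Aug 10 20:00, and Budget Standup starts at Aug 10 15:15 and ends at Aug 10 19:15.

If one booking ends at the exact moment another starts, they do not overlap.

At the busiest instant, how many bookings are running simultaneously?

3

Walk through starts and ends in time order (an end at T is processed before a start at T):
Aug 9 08:00 start Budget Workshop → 1
Aug 9 12:00 end Budget Workshop → 0
Aug 9 14:45 start Compliance Check-in → 1
Aug 9 19:00 end Compliance Check-in → 0
Aug 9 21:15 start Design Workshop → 1
Aug 9 21:45 start Hiring Standup → 2
Aug 9 23:45 end Design Workshop → 1
Aug 9 23:45 end Hiring Standup → 0
Aug 10 07:30 start Hiring Demo → 1
Aug 10 12:45 start Hiring Interview → 2
Aug 10 13:15 start Compliance Standup → 3
Aug 10 15:15 end Hiring Demo → 2
Aug 10 15:15 start Budget Standup → 3
Aug 10 18:45 end Hiring Interview → 2
Aug 10 19:15 end Budget Standup → 1
Aug 10 20:00 end Compliance Standup → 0
Peak is 3, at Aug 10 13:15 (Compliance Standup, Hiring Demo, Hiring Interview).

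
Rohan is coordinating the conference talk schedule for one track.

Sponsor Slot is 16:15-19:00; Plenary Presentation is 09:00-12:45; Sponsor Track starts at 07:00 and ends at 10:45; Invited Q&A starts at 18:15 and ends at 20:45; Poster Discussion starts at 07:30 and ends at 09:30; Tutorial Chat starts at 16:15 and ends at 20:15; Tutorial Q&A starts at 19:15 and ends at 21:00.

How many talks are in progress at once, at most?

3

Sort all start/end points and keep a running count:
07:00 start Sponsor Track → 1
07:30 start Poster Discussion → 2
09:00 start Plenary Presentation → 3
09:30 end Poster Discussion → 2
10:45 end Sponsor Track → 1
12:45 end Plenary Presentation → 0
16:15 start Sponsor Slot → 1
16:15 start Tutorial Chat → 2
18:15 start Invited Q&A → 3
19:00 end Sponsor Slot → 2
19:15 start Tutorial Q&A → 3
20:15 end Tutorial Chat → 2
20:45 end Invited Q&A → 1
21:00 end Tutorial Q&A → 0
Peak is 3, at 09:00 (Plenary Presentation, Poster Discussion, Sponsor Track).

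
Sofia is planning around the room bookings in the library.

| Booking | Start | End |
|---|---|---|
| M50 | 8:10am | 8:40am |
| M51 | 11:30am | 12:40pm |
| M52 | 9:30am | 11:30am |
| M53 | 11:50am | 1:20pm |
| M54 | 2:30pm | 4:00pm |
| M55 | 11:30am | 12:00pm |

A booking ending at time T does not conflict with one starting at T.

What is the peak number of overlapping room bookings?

3

Walk through starts and ends in time order (an end at T is processed before a start at T):
8:10am start M50 → 1
8:40am end M50 → 0
9:30am start M52 → 1
11:30am end M52 → 0
11:30am start M51 → 1
11:30am start M55 → 2
11:50am start M53 → 3
12:00pm end M55 → 2
12:40pm end M51 → 1
1:20pm end M53 → 0
2:30pm start M54 → 1
4:00pm end M54 → 0
Peak is 3, at 11:50am (M51, M53, M55).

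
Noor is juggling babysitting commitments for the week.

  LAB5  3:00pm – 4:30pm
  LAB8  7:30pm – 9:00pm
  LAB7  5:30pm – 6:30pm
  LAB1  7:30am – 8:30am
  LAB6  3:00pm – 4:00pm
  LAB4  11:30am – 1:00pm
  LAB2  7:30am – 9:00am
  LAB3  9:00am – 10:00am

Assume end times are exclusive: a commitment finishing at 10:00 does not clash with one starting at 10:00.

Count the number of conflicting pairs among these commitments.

Sorted by start: LAB1, LAB2, LAB3, LAB4, LAB5, LAB6, LAB7, LAB8.
LAB2 starts before LAB1 ends → LAB1 and LAB2 overlap.
LAB3 starts after LAB1 ends, so LAB1 has no further overlaps.
LAB3 starts exactly when LAB2 ends (back-to-back, no overlap), so LAB2 has no further overlaps.
LAB4 starts after LAB3 ends, so LAB3 has no further overlaps.
LAB5 starts after LAB4 ends, so LAB4 has no further overlaps.
LAB6 starts before LAB5 ends → LAB5 and LAB6 overlap.
LAB7 starts after LAB5 ends, so LAB5 has no further overlaps.
LAB7 starts after LAB6 ends, so LAB6 has no further overlaps.
LAB8 starts after LAB7 ends.
Overlapping pairs: LAB1 & LAB2, LAB5 & LAB6 — 2 in total.

2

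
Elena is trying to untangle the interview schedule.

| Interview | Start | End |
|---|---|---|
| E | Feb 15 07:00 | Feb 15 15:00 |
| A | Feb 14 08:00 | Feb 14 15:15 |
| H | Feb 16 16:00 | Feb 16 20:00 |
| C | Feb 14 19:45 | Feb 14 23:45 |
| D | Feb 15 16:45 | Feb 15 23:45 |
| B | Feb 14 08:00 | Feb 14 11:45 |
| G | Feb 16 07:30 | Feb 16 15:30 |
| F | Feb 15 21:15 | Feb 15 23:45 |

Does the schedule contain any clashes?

Yes

Two intervals overlap when each starts before the other ends.
Sorted by start: A, B, C, E, D, F, G, H.
B starts before A ends → A and B overlap.
That's a conflict, so the schedule is not conflict-free.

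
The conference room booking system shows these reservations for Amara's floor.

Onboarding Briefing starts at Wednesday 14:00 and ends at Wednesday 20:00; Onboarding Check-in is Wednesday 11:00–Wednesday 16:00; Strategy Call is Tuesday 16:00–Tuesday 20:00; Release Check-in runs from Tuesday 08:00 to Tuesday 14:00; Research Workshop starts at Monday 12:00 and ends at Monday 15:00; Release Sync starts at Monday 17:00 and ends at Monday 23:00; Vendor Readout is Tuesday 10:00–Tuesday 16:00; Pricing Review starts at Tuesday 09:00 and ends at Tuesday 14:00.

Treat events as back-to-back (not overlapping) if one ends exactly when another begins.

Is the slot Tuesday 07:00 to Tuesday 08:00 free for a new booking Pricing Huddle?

Research Workshop: ends Monday 15:00 at or before Pricing Huddle starts Tuesday 07:00 → clear.
Release Sync: ends Monday 23:00 at or before Pricing Huddle starts Tuesday 07:00 → clear.
Release Check-in: starts Tuesday 08:00 at or after Pricing Huddle ends Tuesday 08:00 → clear.
Pricing Review: starts Tuesday 09:00 at or after Pricing Huddle ends Tuesday 08:00 → clear.
Vendor Readout: starts Tuesday 10:00 at or after Pricing Huddle ends Tuesday 08:00 → clear.
Strategy Call: starts Tuesday 16:00 at or after Pricing Huddle ends Tuesday 08:00 → clear.
Onboarding Check-in: starts Wednesday 11:00 at or after Pricing Huddle ends Tuesday 08:00 → clear.
Onboarding Briefing: starts Wednesday 14:00 at or after Pricing Huddle ends Tuesday 08:00 → clear.

Yes — the slot is free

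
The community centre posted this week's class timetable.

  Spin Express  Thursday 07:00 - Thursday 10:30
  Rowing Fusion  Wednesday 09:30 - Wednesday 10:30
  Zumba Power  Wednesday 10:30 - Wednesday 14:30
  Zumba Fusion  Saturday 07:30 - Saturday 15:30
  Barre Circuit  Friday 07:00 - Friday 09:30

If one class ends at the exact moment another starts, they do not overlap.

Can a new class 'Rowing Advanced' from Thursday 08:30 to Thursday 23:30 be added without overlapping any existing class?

Rowing Fusion: ends Wednesday 10:30 at or before Rowing Advanced starts Thursday 08:30 → clear.
Zumba Power: ends Wednesday 14:30 at or before Rowing Advanced starts Thursday 08:30 → clear.
Spin Express: starts Thursday 07:00 before Rowing Advanced ends Thursday 23:30, and ends Thursday 10:30 after Rowing Advanced starts Thursday 08:30 → overlap.
Barre Circuit: starts Friday 07:00 at or after Rowing Advanced ends Thursday 23:30 → clear.
Zumba Fusion: starts Saturday 07:30 at or after Rowing Advanced ends Thursday 23:30 → clear.
Rowing Advanced overlaps Spin Express.

No — it overlaps Spin Express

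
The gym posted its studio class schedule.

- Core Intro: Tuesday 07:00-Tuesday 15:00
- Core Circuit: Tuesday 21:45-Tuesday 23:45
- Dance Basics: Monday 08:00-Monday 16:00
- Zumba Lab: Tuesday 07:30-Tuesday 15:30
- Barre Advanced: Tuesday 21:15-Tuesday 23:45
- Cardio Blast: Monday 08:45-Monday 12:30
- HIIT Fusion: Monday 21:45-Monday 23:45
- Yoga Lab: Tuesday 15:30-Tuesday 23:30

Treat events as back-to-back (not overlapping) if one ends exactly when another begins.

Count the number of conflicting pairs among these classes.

Sorted by start: Dance Basics, Cardio Blast, HIIT Fusion, Core Intro, Zumba Lab, Yoga Lab, Barre Advanced, Core Circuit.
Cardio Blast starts before Dance Basics ends → Dance Basics and Cardio Blast overlap.
HIIT Fusion starts after Dance Basics ends — done with Dance Basics.
HIIT Fusion starts after Cardio Blast ends — done with Cardio Blast.
Core Intro starts after HIIT Fusion ends — done with HIIT Fusion.
Zumba Lab starts before Core Intro ends → Core Intro and Zumba Lab overlap.
Yoga Lab starts after Core Intro ends — done with Core Intro.
Yoga Lab starts exactly when Zumba Lab ends (back-to-back, no overlap) — done with Zumba Lab.
Barre Advanced starts before Yoga Lab ends → Yoga Lab and Barre Advanced overlap.
Core Circuit starts before Yoga Lab ends → Yoga Lab and Core Circuit overlap.
Core Circuit starts before Barre Advanced ends → Barre Advanced and Core Circuit overlap.
Overlapping pairs: Barre Advanced & Core Circuit, Barre Advanced & Yoga Lab, Cardio Blast & Dance Basics, Core Circuit & Yoga Lab, Core Intro & Zumba Lab — 5 in total.

5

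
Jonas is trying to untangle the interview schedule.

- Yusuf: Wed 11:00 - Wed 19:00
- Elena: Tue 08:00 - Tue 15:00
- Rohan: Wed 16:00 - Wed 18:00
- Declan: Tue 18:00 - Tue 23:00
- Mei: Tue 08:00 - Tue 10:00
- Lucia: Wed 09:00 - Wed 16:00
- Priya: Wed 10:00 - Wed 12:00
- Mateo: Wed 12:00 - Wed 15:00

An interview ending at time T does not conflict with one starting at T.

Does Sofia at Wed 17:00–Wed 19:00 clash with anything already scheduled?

Elena: ends Tue 15:00 at or before Sofia starts Wed 17:00 → clear.
Mei: ends Tue 10:00 at or before Sofia starts Wed 17:00 → clear.
Declan: ends Tue 23:00 at or before Sofia starts Wed 17:00 → clear.
Lucia: ends Wed 16:00 at or before Sofia starts Wed 17:00 → clear.
Priya: ends Wed 12:00 at or before Sofia starts Wed 17:00 → clear.
Yusuf: starts Wed 11:00 before Sofia ends Wed 19:00, and ends Wed 19:00 after Sofia starts Wed 17:00 → overlap.
Mateo: ends Wed 15:00 at or before Sofia starts Wed 17:00 → clear.
Rohan: starts Wed 16:00 before Sofia ends Wed 19:00, and ends Wed 18:00 after Sofia starts Wed 17:00 → overlap.
Sofia overlaps Yusuf, Rohan.

Yes — it overlaps Rohan, Yusuf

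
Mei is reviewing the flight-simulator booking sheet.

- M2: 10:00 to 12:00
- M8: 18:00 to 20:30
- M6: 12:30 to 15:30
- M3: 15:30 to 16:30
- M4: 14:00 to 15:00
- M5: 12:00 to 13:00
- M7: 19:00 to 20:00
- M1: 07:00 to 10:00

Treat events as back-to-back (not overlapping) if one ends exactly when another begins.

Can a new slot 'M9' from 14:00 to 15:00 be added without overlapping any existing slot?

No — it overlaps M4, M6

M1: ends 10:00 at or before M9 starts 14:00 → clear.
M2: ends 12:00 at or before M9 starts 14:00 → clear.
M5: ends 13:00 at or before M9 starts 14:00 → clear.
M6: starts 12:30 before M9 ends 15:00, and ends 15:30 after M9 starts 14:00 → overlap.
M4: starts 14:00 before M9 ends 15:00, and ends 15:00 after M9 starts 14:00 → overlap.
M3: starts 15:30 at or after M9 ends 15:00 → clear.
M8: starts 18:00 at or after M9 ends 15:00 → clear.
M7: starts 19:00 at or after M9 ends 15:00 → clear.
M9 overlaps M4, M6.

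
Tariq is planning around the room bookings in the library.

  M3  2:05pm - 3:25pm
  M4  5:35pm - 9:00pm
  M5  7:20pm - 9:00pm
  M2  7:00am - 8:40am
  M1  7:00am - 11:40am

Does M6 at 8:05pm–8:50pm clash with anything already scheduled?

M1: ends 11:40am at or before M6 starts 8:05pm → clear.
M2: ends 8:40am at or before M6 starts 8:05pm → clear.
M3: ends 3:25pm at or before M6 starts 8:05pm → clear.
M4: starts 5:35pm before M6 ends 8:50pm, and ends 9:00pm after M6 starts 8:05pm → overlap.
M5: starts 7:20pm before M6 ends 8:50pm, and ends 9:00pm after M6 starts 8:05pm → overlap.
M6 overlaps M4, M5.

Yes — it overlaps M4, M5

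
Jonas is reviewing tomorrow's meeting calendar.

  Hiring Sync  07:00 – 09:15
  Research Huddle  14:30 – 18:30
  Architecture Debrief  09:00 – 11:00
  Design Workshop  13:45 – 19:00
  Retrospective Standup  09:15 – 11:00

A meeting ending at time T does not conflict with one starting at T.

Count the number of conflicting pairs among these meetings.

3

Check each pair: they overlap iff neither finishes before the other starts.
Sorted by start: Hiring Sync, Architecture Debrief, Retrospective Standup, Design Workshop, Research Huddle.
Architecture Debrief starts before Hiring Sync ends → Hiring Sync and Architecture Debrief overlap.
Retrospective Standup starts exactly when Hiring Sync ends (back-to-back, no overlap), so nothing later overlaps Hiring Sync either.
Retrospective Standup starts before Architecture Debrief ends → Architecture Debrief and Retrospective Standup overlap.
Design Workshop starts after Architecture Debrief ends, so nothing later overlaps Architecture Debrief either.
Design Workshop starts after Retrospective Standup ends, so nothing later overlaps Retrospective Standup either.
Research Huddle starts before Design Workshop ends → Design Workshop and Research Huddle overlap.
Overlapping pairs: Architecture Debrief & Hiring Sync, Architecture Debrief & Retrospective Standup, Design Workshop & Research Huddle — 3 in total.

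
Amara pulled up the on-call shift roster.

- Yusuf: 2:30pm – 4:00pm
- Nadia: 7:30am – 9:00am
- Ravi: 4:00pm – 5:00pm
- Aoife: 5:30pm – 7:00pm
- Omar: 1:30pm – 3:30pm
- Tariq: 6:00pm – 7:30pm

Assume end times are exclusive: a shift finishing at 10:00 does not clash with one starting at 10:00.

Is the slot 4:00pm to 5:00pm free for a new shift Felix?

Nadia: ends 9:00am at or before Felix starts 4:00pm → clear.
Omar: ends 3:30pm at or before Felix starts 4:00pm → clear.
Yusuf: ends 4:00pm at or before Felix starts 4:00pm → clear.
Ravi: starts 4:00pm before Felix ends 5:00pm, and ends 5:00pm after Felix starts 4:00pm → overlap.
Aoife: starts 5:30pm at or after Felix ends 5:00pm → clear.
Tariq: starts 6:00pm at or after Felix ends 5:00pm → clear.
Felix overlaps Ravi.

No — it overlaps Ravi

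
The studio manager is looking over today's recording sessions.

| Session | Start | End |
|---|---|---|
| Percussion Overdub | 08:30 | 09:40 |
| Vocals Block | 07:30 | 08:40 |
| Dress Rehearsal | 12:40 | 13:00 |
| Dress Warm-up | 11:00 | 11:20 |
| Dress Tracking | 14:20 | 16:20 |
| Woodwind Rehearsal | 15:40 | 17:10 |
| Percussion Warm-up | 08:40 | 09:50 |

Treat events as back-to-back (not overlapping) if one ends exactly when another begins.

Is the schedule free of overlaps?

No

Sorted by start: Vocals Block, Percussion Overdub, Percussion Warm-up, Dress Warm-up, Dress Rehearsal, Dress Tracking, Woodwind Rehearsal.
Percussion Overdub starts before Vocals Block ends → Vocals Block and Percussion Overdub overlap.
That's a conflict, so the schedule is not conflict-free.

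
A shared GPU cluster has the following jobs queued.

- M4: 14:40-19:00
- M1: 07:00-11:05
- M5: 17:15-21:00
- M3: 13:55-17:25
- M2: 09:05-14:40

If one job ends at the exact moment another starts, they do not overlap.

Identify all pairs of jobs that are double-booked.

M1 & M2, M2 & M3, M3 & M4, M3 & M5, M4 & M5

Two intervals overlap when each starts before the other ends.
Sorted by start: M1, M2, M3, M4, M5.
M2 starts before M1 ends → M1 and M2 overlap.
M3 starts after M1 ends — done with M1.
M3 starts before M2 ends → M2 and M3 overlap.
M4 starts exactly when M2 ends (back-to-back, no overlap) — done with M2.
M4 starts before M3 ends → M3 and M4 overlap.
M5 starts before M3 ends → M3 and M5 overlap.
M5 starts before M4 ends → M4 and M5 overlap.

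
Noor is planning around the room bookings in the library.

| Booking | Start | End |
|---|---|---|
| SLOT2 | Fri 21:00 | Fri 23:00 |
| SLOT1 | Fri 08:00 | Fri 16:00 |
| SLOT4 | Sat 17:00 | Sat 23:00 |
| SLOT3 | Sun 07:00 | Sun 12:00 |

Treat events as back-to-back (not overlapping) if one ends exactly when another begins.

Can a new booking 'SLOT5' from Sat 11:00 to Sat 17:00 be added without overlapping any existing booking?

SLOT1: ends Fri 16:00 at or before SLOT5 starts Sat 11:00 → clear.
SLOT2: ends Fri 23:00 at or before SLOT5 starts Sat 11:00 → clear.
SLOT4: starts Sat 17:00 at or after SLOT5 ends Sat 17:00 → clear.
SLOT3: starts Sun 07:00 at or after SLOT5 ends Sat 17:00 → clear.

Yes — the slot is free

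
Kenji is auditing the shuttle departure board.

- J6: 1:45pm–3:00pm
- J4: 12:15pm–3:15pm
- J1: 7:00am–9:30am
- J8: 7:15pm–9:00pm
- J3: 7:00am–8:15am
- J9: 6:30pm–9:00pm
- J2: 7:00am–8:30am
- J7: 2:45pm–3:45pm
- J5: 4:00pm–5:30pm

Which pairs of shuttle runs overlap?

J1 & J2, J1 & J3, J2 & J3, J4 & J6, J4 & J7, J6 & J7, J8 & J9

Sorted by start: J1, J2, J3, J4, J6, J7, J5, J9, J8.
J2 starts before J1 ends → J1 and J2 overlap.
J3 starts before J1 ends → J1 and J3 overlap.
J4 starts after J1 ends; J1 is clear from here.
J3 starts before J2 ends → J2 and J3 overlap.
J4 starts after J2 ends; J2 is clear from here.
J4 starts after J3 ends; J3 is clear from here.
J6 starts before J4 ends → J4 and J6 overlap.
J7 starts before J4 ends → J4 and J7 overlap.
J5 starts after J4 ends; J4 is clear from here.
J7 starts before J6 ends → J6 and J7 overlap.
J5 starts after J6 ends; J6 is clear from here.
J5 starts after J7 ends; J7 is clear from here.
J9 starts after J5 ends; J5 is clear from here.
J8 starts before J9 ends → J9 and J8 overlap.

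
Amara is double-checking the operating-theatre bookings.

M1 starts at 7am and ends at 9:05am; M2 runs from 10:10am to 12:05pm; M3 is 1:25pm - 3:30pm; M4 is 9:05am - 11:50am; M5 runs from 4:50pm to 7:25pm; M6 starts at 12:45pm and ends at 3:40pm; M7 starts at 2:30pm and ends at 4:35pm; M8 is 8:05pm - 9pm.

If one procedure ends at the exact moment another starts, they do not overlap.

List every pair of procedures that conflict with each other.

M2 & M4, M3 & M6, M3 & M7, M6 & M7

Sorted by start: M1, M4, M2, M6, M3, M7, M5, M8.
M4 starts exactly when M1 ends (back-to-back, no overlap); M1 is clear from here.
M2 starts before M4 ends → M4 and M2 overlap.
M6 starts after M4 ends; M4 is clear from here.
M6 starts after M2 ends; M2 is clear from here.
M3 starts before M6 ends → M6 and M3 overlap.
M7 starts before M6 ends → M6 and M7 overlap.
M5 starts after M6 ends; M6 is clear from here.
M7 starts before M3 ends → M3 and M7 overlap.
M5 starts after M3 ends; M3 is clear from here.
M5 starts after M7 ends; M7 is clear from here.
M8 starts after M5 ends.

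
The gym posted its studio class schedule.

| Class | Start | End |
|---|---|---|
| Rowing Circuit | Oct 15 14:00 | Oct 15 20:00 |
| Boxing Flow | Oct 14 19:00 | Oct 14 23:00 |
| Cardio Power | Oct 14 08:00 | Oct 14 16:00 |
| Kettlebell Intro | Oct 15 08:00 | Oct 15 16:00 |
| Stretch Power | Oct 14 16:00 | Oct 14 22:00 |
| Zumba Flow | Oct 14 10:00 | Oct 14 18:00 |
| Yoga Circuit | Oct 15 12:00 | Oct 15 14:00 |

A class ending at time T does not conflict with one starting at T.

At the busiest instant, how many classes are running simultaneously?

Walk through starts and ends in time order (an end at T is processed before a start at T):
Oct 14 08:00 start Cardio Power → 1
Oct 14 10:00 start Zumba Flow → 2
Oct 14 16:00 end Cardio Power → 1
Oct 14 16:00 start Stretch Power → 2
Oct 14 18:00 end Zumba Flow → 1
Oct 14 19:00 start Boxing Flow → 2
Oct 14 22:00 end Stretch Power → 1
Oct 14 23:00 end Boxing Flow → 0
Oct 15 08:00 start Kettlebell Intro → 1
Oct 15 12:00 start Yoga Circuit → 2
Oct 15 14:00 end Yoga Circuit → 1
Oct 15 14:00 start Rowing Circuit → 2
Oct 15 16:00 end Kettlebell Intro → 1
Oct 15 20:00 end Rowing Circuit → 0
Peak is 2, at Oct 14 10:00 (Cardio Power, Zumba Flow).

2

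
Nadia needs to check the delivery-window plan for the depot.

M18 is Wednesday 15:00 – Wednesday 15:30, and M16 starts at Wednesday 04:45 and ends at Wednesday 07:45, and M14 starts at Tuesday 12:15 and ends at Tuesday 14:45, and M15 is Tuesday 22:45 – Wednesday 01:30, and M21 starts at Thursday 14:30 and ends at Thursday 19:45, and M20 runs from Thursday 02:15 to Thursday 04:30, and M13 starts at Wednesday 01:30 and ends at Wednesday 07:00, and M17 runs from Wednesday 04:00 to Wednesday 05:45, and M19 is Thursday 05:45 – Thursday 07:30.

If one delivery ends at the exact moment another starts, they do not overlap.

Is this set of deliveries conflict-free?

Sorted by start: M14, M15, M13, M17, M16, M18, M20, M19, M21.
M15 starts after M14 ends — done with M14.
M13 starts exactly when M15 ends (back-to-back, no overlap) — done with M15.
M17 starts before M13 ends → M13 and M17 overlap.
That's a conflict, so the schedule is not conflict-free.

No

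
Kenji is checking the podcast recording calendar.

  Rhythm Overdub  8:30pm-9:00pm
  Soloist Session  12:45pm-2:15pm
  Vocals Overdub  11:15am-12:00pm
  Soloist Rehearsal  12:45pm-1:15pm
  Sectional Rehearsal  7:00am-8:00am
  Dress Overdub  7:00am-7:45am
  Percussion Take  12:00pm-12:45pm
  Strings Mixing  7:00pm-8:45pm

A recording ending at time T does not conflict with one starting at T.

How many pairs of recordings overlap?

3

Sorted by start: Sectional Rehearsal, Dress Overdub, Vocals Overdub, Percussion Take, Soloist Rehearsal, Soloist Session, Strings Mixing, Rhythm Overdub.
Dress Overdub starts before Sectional Rehearsal ends → Sectional Rehearsal and Dress Overdub overlap.
Vocals Overdub starts after Sectional Rehearsal ends — done with Sectional Rehearsal.
Vocals Overdub starts after Dress Overdub ends — done with Dress Overdub.
Percussion Take starts exactly when Vocals Overdub ends (back-to-back, no overlap) — done with Vocals Overdub.
Soloist Rehearsal starts exactly when Percussion Take ends (back-to-back, no overlap) — done with Percussion Take.
Soloist Session starts before Soloist Rehearsal ends → Soloist Rehearsal and Soloist Session overlap.
Strings Mixing starts after Soloist Rehearsal ends — done with Soloist Rehearsal.
Strings Mixing starts after Soloist Session ends — done with Soloist Session.
Rhythm Overdub starts before Strings Mixing ends → Strings Mixing and Rhythm Overdub overlap.
Overlapping pairs: Dress Overdub & Sectional Rehearsal, Rhythm Overdub & Strings Mixing, Soloist Rehearsal & Soloist Session — 3 in total.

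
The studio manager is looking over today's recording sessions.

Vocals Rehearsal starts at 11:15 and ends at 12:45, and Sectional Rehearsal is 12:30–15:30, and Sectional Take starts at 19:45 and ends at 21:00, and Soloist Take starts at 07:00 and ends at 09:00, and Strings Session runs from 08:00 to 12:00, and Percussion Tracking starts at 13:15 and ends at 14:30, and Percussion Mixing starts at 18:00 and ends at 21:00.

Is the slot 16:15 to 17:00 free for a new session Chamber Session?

Yes — the slot is free

Soloist Take: ends 09:00 at or before Chamber Session starts 16:15 → clear.
Strings Session: ends 12:00 at or before Chamber Session starts 16:15 → clear.
Vocals Rehearsal: ends 12:45 at or before Chamber Session starts 16:15 → clear.
Sectional Rehearsal: ends 15:30 at or before Chamber Session starts 16:15 → clear.
Percussion Tracking: ends 14:30 at or before Chamber Session starts 16:15 → clear.
Percussion Mixing: starts 18:00 at or after Chamber Session ends 17:00 → clear.
Sectional Take: starts 19:45 at or after Chamber Session ends 17:00 → clear.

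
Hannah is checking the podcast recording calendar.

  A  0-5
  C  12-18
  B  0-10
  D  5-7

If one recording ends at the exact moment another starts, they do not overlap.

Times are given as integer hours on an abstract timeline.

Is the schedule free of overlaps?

No

Two intervals overlap when each starts before the other ends.
Sorted by start: A, B, D, C.
B starts before A ends → A and B overlap.
That's a conflict, so the schedule is not conflict-free.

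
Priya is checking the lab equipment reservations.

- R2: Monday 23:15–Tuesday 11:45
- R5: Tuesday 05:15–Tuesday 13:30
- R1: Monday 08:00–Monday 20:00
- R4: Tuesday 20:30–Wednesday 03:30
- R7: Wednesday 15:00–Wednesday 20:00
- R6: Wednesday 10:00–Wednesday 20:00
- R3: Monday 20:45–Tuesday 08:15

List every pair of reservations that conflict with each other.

R2 & R3, R2 & R5, R3 & R5, R6 & R7

Two intervals overlap when each starts before the other ends.
Sorted by start: R1, R3, R2, R5, R4, R6, R7.
R3 starts after R1 ends, so nothing later overlaps R1 either.
R2 starts before R3 ends → R3 and R2 overlap.
R5 starts before R3 ends → R3 and R5 overlap.
R4 starts after R3 ends, so nothing later overlaps R3 either.
R5 starts before R2 ends → R2 and R5 overlap.
R4 starts after R2 ends, so nothing later overlaps R2 either.
R4 starts after R5 ends, so nothing later overlaps R5 either.
R6 starts after R4 ends, so nothing later overlaps R4 either.
R7 starts before R6 ends → R6 and R7 overlap.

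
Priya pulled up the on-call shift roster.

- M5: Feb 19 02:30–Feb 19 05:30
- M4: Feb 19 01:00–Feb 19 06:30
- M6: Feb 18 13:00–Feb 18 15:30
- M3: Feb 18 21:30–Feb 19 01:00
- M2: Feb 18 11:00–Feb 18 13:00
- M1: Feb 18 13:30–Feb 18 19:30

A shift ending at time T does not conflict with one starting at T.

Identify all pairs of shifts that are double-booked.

M1 & M6, M4 & M5

Sorted by start: M2, M6, M1, M3, M4, M5.
M6 starts exactly when M2 ends (back-to-back, no overlap) — done with M2.
M1 starts before M6 ends → M6 and M1 overlap.
M3 starts after M6 ends — done with M6.
M3 starts after M1 ends — done with M1.
M4 starts exactly when M3 ends (back-to-back, no overlap) — done with M3.
M5 starts before M4 ends → M4 and M5 overlap.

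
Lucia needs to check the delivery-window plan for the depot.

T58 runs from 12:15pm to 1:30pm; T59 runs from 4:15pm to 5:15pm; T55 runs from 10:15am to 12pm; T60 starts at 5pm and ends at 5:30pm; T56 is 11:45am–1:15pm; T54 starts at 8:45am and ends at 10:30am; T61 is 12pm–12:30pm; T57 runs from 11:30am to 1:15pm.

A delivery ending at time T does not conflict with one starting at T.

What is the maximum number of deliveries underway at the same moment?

Sort all start/end points and keep a running count:
8:45am start T54 → 1
10:15am start T55 → 2
10:30am end T54 → 1
11:30am start T57 → 2
11:45am start T56 → 3
12pm end T55 → 2
12pm start T61 → 3
12:15pm start T58 → 4
12:30pm end T61 → 3
1:15pm end T56 → 2
1:15pm end T57 → 1
1:30pm end T58 → 0
4:15pm start T59 → 1
5pm start T60 → 2
5:15pm end T59 → 1
5:30pm end T60 → 0
Peak is 4, at 12:15pm (T56, T57, T58, T61).

4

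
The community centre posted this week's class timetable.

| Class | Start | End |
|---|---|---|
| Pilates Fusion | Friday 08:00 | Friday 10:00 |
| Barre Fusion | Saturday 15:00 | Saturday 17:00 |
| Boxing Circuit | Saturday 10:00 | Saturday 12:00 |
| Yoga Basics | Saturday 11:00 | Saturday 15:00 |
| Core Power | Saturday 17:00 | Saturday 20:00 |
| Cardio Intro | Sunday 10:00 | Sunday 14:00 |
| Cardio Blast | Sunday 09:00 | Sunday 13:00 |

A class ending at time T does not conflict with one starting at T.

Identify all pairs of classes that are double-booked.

Check each pair: they overlap iff neither finishes before the other starts.
Sorted by start: Pilates Fusion, Boxing Circuit, Yoga Basics, Barre Fusion, Core Power, Cardio Blast, Cardio Intro.
Boxing Circuit starts after Pilates Fusion ends; Pilates Fusion is clear from here.
Yoga Basics starts before Boxing Circuit ends → Boxing Circuit and Yoga Basics overlap.
Barre Fusion starts after Boxing Circuit ends; Boxing Circuit is clear from here.
Barre Fusion starts exactly when Yoga Basics ends (back-to-back, no overlap); Yoga Basics is clear from here.
Core Power starts exactly when Barre Fusion ends (back-to-back, no overlap); Barre Fusion is clear from here.
Cardio Blast starts after Core Power ends; Core Power is clear from here.
Cardio Intro starts before Cardio Blast ends → Cardio Blast and Cardio Intro overlap.

Boxing Circuit & Yoga Basics, Cardio Blast & Cardio Intro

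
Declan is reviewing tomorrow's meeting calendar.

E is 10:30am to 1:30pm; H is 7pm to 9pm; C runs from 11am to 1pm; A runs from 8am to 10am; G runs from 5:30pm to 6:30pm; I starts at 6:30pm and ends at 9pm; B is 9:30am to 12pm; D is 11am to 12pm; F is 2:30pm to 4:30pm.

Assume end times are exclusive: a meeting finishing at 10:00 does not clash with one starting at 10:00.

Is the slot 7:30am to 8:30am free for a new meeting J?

No — it overlaps A

A: starts 8am before J ends 8:30am, and ends 10am after J starts 7:30am → overlap.
B: starts 9:30am at or after J ends 8:30am → clear.
E: starts 10:30am at or after J ends 8:30am → clear.
C: starts 11am at or after J ends 8:30am → clear.
D: starts 11am at or after J ends 8:30am → clear.
F: starts 2:30pm at or after J ends 8:30am → clear.
G: starts 5:30pm at or after J ends 8:30am → clear.
I: starts 6:30pm at or after J ends 8:30am → clear.
H: starts 7pm at or after J ends 8:30am → clear.
J overlaps A.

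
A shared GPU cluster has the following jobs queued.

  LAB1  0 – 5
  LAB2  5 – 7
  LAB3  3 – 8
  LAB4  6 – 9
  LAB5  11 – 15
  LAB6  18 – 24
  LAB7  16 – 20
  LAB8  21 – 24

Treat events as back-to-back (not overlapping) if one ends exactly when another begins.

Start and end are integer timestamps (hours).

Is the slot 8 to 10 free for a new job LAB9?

No — it overlaps LAB4

LAB1: ends 5 at or before LAB9 starts 8 → clear.
LAB3: ends 8 at or before LAB9 starts 8 → clear.
LAB2: ends 7 at or before LAB9 starts 8 → clear.
LAB4: starts 6 before LAB9 ends 10, and ends 9 after LAB9 starts 8 → overlap.
LAB5: starts 11 at or after LAB9 ends 10 → clear.
LAB7: starts 16 at or after LAB9 ends 10 → clear.
LAB6: starts 18 at or after LAB9 ends 10 → clear.
LAB8: starts 21 at or after LAB9 ends 10 → clear.
LAB9 overlaps LAB4.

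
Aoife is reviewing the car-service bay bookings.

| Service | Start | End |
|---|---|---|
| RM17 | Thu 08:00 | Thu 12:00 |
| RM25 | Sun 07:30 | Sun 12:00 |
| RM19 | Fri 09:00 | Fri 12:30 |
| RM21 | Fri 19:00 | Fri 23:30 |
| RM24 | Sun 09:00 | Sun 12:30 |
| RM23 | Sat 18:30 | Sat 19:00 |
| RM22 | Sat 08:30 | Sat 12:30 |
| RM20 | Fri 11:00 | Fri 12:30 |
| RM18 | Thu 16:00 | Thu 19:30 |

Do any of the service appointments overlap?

Sorted by start: RM17, RM18, RM19, RM20, RM21, RM22, RM23, RM25, RM24.
RM18 starts after RM17 ends; RM17 is clear from here.
RM19 starts after RM18 ends; RM18 is clear from here.
RM20 starts before RM19 ends → RM19 and RM20 overlap.
That's a conflict, so the schedule is not conflict-free.

Yes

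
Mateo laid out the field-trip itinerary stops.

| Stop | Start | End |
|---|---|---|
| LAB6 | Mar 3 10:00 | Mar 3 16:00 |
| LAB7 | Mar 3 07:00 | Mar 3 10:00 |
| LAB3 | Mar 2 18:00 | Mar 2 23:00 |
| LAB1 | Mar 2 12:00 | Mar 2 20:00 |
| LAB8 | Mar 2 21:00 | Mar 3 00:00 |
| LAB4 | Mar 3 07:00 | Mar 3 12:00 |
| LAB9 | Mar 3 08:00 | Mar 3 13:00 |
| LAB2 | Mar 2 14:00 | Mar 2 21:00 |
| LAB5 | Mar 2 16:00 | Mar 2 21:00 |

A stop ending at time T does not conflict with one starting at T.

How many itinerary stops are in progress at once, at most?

4

Sweep the timeline, counting +1 at each start and −1 at each end (ends before starts at a tie):
Mar 2 12:00 start LAB1 → 1
Mar 2 14:00 start LAB2 → 2
Mar 2 16:00 start LAB5 → 3
Mar 2 18:00 start LAB3 → 4
Mar 2 20:00 end LAB1 → 3
Mar 2 21:00 end LAB2 → 2
Mar 2 21:00 end LAB5 → 1
Mar 2 21:00 start LAB8 → 2
Mar 2 23:00 end LAB3 → 1
Mar 3 00:00 end LAB8 → 0
Mar 3 07:00 start LAB4 → 1
Mar 3 07:00 start LAB7 → 2
Mar 3 08:00 start LAB9 → 3
Mar 3 10:00 end LAB7 → 2
Mar 3 10:00 start LAB6 → 3
Mar 3 12:00 end LAB4 → 2
Mar 3 13:00 end LAB9 → 1
Mar 3 16:00 end LAB6 → 0
Peak is 4, at Mar 2 18:00 (LAB1, LAB2, LAB3, LAB5).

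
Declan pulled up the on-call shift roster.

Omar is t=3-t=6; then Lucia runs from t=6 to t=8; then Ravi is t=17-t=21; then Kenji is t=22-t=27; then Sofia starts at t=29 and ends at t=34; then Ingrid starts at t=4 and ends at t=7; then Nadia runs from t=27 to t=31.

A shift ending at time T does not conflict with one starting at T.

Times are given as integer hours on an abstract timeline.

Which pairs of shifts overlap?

Ingrid & Lucia, Ingrid & Omar, Nadia & Sofia

Sorted by start: Omar, Ingrid, Lucia, Ravi, Kenji, Nadia, Sofia.
Ingrid starts before Omar ends → Omar and Ingrid overlap.
Lucia starts exactly when Omar ends (back-to-back, no overlap), so nothing later overlaps Omar either.
Lucia starts before Ingrid ends → Ingrid and Lucia overlap.
Ravi starts after Ingrid ends, so nothing later overlaps Ingrid either.
Ravi starts after Lucia ends, so nothing later overlaps Lucia either.
Kenji starts after Ravi ends, so nothing later overlaps Ravi either.
Nadia starts exactly when Kenji ends (back-to-back, no overlap), so nothing later overlaps Kenji either.
Sofia starts before Nadia ends → Nadia and Sofia overlap.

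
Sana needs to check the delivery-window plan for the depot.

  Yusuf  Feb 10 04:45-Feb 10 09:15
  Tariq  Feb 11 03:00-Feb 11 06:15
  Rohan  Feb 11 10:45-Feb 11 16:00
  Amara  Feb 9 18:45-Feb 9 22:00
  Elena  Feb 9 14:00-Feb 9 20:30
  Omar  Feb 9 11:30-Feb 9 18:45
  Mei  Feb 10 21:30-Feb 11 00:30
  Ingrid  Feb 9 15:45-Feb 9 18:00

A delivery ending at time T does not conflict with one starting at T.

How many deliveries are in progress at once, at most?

Sweep the timeline, counting +1 at each start and −1 at each end (ends before starts at a tie):
Feb 9 11:30 start Omar → 1
Feb 9 14:00 start Elena → 2
Feb 9 15:45 start Ingrid → 3
Feb 9 18:00 end Ingrid → 2
Feb 9 18:45 end Omar → 1
Feb 9 18:45 start Amara → 2
Feb 9 20:30 end Elena → 1
Feb 9 22:00 end Amara → 0
Feb 10 04:45 start Yusuf → 1
Feb 10 09:15 end Yusuf → 0
Feb 10 21:30 start Mei → 1
Feb 11 00:30 end Mei → 0
Feb 11 03:00 start Tariq → 1
Feb 11 06:15 end Tariq → 0
Feb 11 10:45 start Rohan → 1
Feb 11 16:00 end Rohan → 0
Peak is 3, at Feb 9 15:45 (Elena, Ingrid, Omar).

3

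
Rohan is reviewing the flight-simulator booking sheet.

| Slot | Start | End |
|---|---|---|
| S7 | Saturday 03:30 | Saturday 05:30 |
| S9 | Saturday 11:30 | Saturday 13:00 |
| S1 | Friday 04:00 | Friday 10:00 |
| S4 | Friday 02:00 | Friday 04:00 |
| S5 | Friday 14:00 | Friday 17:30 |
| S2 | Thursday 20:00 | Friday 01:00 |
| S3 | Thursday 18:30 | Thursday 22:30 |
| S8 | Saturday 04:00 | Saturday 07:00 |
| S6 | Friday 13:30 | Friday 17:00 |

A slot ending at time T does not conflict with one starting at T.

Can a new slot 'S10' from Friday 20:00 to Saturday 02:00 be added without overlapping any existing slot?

S3: ends Thursday 22:30 at or before S10 starts Friday 20:00 → clear.
S2: ends Friday 01:00 at or before S10 starts Friday 20:00 → clear.
S4: ends Friday 04:00 at or before S10 starts Friday 20:00 → clear.
S1: ends Friday 10:00 at or before S10 starts Friday 20:00 → clear.
S6: ends Friday 17:00 at or before S10 starts Friday 20:00 → clear.
S5: ends Friday 17:30 at or before S10 starts Friday 20:00 → clear.
S7: starts Saturday 03:30 at or after S10 ends Saturday 02:00 → clear.
S8: starts Saturday 04:00 at or after S10 ends Saturday 02:00 → clear.
S9: starts Saturday 11:30 at or after S10 ends Saturday 02:00 → clear.

Yes — the slot is free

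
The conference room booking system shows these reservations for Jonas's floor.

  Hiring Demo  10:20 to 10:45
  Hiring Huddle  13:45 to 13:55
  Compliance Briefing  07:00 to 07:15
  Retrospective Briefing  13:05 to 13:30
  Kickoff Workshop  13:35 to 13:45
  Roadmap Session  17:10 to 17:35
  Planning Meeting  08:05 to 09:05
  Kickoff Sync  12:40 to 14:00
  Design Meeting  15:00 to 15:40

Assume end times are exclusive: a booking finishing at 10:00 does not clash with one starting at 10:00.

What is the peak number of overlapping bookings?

2

Sort all start/end points and keep a running count:
07:00 start Compliance Briefing → 1
07:15 end Compliance Briefing → 0
08:05 start Planning Meeting → 1
09:05 end Planning Meeting → 0
10:20 start Hiring Demo → 1
10:45 end Hiring Demo → 0
12:40 start Kickoff Sync → 1
13:05 start Retrospective Briefing → 2
13:30 end Retrospective Briefing → 1
13:35 start Kickoff Workshop → 2
13:45 end Kickoff Workshop → 1
13:45 start Hiring Huddle → 2
13:55 end Hiring Huddle → 1
14:00 end Kickoff Sync → 0
15:00 start Design Meeting → 1
15:40 end Design Meeting → 0
17:10 start Roadmap Session → 1
17:35 end Roadmap Session → 0
Peak is 2, at 13:05 (Kickoff Sync, Retrospective Briefing).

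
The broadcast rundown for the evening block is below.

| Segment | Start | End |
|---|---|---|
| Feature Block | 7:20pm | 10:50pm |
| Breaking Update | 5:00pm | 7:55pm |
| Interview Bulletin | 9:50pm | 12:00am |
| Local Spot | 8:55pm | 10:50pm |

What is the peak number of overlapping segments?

3

Sweep the timeline, counting +1 at each start and −1 at each end (ends before starts at a tie):
5:00pm start Breaking Update → 1
7:20pm start Feature Block → 2
7:55pm end Breaking Update → 1
8:55pm start Local Spot → 2
9:50pm start Interview Bulletin → 3
10:50pm end Feature Block → 2
10:50pm end Local Spot → 1
12:00am end Interview Bulletin → 0
Peak is 3, at 9:50pm (Feature Block, Interview Bulletin, Local Spot).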